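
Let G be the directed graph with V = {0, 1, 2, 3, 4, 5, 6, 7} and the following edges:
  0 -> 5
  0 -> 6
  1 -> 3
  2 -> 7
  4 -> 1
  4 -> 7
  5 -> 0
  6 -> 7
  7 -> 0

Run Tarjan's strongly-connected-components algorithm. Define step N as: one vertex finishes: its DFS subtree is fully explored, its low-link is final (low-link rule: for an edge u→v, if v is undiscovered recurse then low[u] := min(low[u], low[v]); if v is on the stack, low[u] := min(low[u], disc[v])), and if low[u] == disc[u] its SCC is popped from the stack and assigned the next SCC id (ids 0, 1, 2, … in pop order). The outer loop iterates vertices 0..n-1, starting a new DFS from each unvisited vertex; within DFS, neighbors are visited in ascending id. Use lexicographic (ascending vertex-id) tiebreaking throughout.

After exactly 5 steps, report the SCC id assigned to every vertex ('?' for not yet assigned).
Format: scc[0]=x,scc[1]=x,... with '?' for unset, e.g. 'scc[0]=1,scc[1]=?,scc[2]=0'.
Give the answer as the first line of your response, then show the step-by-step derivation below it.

scc[0]=0,scc[1]=?,scc[2]=?,scc[3]=1,scc[4]=?,scc[5]=0,scc[6]=0,scc[7]=0

step 1: low=(low[0]=0,low[1]=?,low[2]=?,low[3]=?,low[4]=?,low[5]=0,low[6]=?,low[7]=?); scc=(scc[0]=?,scc[1]=?,scc[2]=?,scc[3]=?,scc[4]=?,scc[5]=?,scc[6]=?,scc[7]=?)
step 2: low=(low[0]=0,low[1]=?,low[2]=?,low[3]=?,low[4]=?,low[5]=0,low[6]=2,low[7]=0); scc=(scc[0]=?,scc[1]=?,scc[2]=?,scc[3]=?,scc[4]=?,scc[5]=?,scc[6]=?,scc[7]=?)
step 3: low=(low[0]=0,low[1]=?,low[2]=?,low[3]=?,low[4]=?,low[5]=0,low[6]=0,low[7]=0); scc=(scc[0]=?,scc[1]=?,scc[2]=?,scc[3]=?,scc[4]=?,scc[5]=?,scc[6]=?,scc[7]=?)
step 4: low=(low[0]=0,low[1]=?,low[2]=?,low[3]=?,low[4]=?,low[5]=0,low[6]=0,low[7]=0); scc=(scc[0]=0,scc[1]=?,scc[2]=?,scc[3]=?,scc[4]=?,scc[5]=0,scc[6]=0,scc[7]=0)
step 5: low=(low[0]=0,low[1]=4,low[2]=?,low[3]=5,low[4]=?,low[5]=0,low[6]=0,low[7]=0); scc=(scc[0]=0,scc[1]=?,scc[2]=?,scc[3]=1,scc[4]=?,scc[5]=0,scc[6]=0,scc[7]=0)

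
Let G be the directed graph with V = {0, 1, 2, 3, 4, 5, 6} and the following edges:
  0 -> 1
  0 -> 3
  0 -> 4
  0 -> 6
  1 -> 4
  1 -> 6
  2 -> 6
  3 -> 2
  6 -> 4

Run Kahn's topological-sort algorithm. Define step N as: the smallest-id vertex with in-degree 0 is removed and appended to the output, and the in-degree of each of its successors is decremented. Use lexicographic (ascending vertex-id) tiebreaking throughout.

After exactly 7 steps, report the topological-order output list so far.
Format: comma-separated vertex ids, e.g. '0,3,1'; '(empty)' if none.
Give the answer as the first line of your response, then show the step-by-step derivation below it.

0,1,3,2,5,6,4

step 1: output 0; order=[0]; indeg=(0,0,1,0,2,0,2)
step 2: output 1; order=[0,1]; indeg=(0,0,1,0,1,0,1)
step 3: output 3; order=[0,1,3]; indeg=(0,0,0,0,1,0,1)
step 4: output 2; order=[0,1,3,2]; indeg=(0,0,0,0,1,0,0)
step 5: output 5; order=[0,1,3,2,5]; indeg=(0,0,0,0,1,0,0)
step 6: output 6; order=[0,1,3,2,5,6]; indeg=(0,0,0,0,0,0,0)
step 7: output 4; order=[0,1,3,2,5,6,4]; indeg=(0,0,0,0,0,0,0)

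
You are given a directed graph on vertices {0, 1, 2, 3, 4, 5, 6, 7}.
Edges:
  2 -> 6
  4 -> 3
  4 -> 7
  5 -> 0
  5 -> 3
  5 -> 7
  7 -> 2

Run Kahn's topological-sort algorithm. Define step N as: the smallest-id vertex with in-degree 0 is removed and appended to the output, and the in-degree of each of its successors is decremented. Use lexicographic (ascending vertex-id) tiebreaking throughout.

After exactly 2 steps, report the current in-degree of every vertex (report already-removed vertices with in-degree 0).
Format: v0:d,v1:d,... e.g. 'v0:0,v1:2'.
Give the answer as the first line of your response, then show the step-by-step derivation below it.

v0:1,v1:0,v2:1,v3:1,v4:0,v5:0,v6:1,v7:1

step 1: output 1; order=[1]; indeg=(1,0,1,2,0,0,1,2)
step 2: output 4; order=[1,4]; indeg=(1,0,1,1,0,0,1,1)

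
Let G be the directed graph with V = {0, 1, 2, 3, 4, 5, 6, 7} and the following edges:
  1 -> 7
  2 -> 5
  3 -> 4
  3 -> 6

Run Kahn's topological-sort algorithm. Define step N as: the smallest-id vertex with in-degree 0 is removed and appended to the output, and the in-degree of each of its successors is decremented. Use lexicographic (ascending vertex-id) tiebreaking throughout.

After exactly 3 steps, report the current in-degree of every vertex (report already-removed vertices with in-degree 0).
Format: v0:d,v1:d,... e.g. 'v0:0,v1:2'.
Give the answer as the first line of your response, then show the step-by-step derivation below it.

v0:0,v1:0,v2:0,v3:0,v4:1,v5:0,v6:1,v7:0

step 1: output 0; order=[0]; indeg=(0,0,0,0,1,1,1,1)
step 2: output 1; order=[0,1]; indeg=(0,0,0,0,1,1,1,0)
step 3: output 2; order=[0,1,2]; indeg=(0,0,0,0,1,0,1,0)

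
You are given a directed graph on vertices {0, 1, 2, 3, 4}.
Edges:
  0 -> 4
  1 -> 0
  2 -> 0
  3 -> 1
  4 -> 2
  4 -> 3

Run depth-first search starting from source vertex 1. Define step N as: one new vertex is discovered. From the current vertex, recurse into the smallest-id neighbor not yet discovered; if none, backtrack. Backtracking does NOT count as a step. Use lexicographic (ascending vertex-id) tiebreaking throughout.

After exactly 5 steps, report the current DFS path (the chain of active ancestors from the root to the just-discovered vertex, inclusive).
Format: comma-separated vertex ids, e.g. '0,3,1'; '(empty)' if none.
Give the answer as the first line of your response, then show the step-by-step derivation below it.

1,0,4,3

step 1: discover 1; path=1; order=1
step 2: discover 0; path=1>0; order=1,0
step 3: discover 4; path=1>0>4; order=1,0,4
step 4: discover 2; path=1>0>4>2; order=1,0,4,2
step 5: discover 3; path=1>0>4>3; order=1,0,4,2,3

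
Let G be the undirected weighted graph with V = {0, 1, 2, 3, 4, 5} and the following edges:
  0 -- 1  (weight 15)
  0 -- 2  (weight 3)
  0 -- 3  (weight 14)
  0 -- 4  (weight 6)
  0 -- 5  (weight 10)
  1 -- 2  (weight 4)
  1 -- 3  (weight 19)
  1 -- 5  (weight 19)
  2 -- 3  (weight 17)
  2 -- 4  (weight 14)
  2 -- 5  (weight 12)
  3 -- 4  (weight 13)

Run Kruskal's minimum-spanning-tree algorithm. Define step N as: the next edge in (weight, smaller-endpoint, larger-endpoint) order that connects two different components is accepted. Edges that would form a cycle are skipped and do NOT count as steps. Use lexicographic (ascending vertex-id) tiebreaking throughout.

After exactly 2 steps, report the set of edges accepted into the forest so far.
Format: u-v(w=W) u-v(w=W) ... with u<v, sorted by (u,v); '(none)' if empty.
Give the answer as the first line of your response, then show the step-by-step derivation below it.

0-2(w=3) 1-2(w=4)

step 1: add edge 0-2 (w=3); MST = {0-2(w=3)}
step 2: add edge 1-2 (w=4); MST = {0-2(w=3) 1-2(w=4)}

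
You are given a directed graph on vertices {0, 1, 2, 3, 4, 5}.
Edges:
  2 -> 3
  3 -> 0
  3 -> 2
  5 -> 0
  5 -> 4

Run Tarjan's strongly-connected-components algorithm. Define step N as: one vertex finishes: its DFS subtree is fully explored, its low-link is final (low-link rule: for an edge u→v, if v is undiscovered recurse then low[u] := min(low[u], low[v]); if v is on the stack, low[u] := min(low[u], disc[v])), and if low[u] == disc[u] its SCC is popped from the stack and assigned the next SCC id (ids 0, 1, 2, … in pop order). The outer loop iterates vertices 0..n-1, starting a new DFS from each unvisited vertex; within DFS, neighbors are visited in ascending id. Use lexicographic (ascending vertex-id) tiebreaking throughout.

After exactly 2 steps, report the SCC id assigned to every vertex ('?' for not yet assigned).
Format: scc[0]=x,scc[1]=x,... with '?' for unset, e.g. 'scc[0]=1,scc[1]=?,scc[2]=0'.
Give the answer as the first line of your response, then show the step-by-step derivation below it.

scc[0]=0,scc[1]=1,scc[2]=?,scc[3]=?,scc[4]=?,scc[5]=?

step 1: low=(low[0]=0,low[1]=?,low[2]=?,low[3]=?,low[4]=?,low[5]=?); scc=(scc[0]=0,scc[1]=?,scc[2]=?,scc[3]=?,scc[4]=?,scc[5]=?)
step 2: low=(low[0]=0,low[1]=1,low[2]=?,low[3]=?,low[4]=?,low[5]=?); scc=(scc[0]=0,scc[1]=1,scc[2]=?,scc[3]=?,scc[4]=?,scc[5]=?)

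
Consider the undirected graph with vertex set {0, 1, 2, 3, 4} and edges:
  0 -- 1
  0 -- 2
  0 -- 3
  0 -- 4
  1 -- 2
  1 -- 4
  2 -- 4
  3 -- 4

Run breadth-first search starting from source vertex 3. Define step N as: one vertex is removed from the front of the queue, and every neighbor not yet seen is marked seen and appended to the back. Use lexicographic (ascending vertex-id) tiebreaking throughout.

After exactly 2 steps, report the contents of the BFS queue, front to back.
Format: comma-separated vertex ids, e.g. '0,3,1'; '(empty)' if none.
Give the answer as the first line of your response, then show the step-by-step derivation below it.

4,1,2

step 1: dequeue 3; queue=[0,4]; order=3
step 2: dequeue 0; queue=[4,1,2]; order=3,0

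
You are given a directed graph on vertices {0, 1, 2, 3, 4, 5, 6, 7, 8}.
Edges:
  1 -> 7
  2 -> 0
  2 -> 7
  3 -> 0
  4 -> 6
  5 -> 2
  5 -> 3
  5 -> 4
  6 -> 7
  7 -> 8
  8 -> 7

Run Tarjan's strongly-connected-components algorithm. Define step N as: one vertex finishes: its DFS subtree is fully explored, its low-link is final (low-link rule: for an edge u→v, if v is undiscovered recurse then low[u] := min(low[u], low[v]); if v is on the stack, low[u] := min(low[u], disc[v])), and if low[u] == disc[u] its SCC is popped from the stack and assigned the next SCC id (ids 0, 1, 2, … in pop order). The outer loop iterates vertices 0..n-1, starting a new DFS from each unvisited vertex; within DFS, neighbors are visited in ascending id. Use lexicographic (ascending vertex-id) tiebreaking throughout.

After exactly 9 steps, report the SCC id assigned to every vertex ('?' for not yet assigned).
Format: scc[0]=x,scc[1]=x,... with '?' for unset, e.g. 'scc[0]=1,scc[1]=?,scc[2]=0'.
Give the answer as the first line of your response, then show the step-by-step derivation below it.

scc[0]=0,scc[1]=2,scc[2]=3,scc[3]=4,scc[4]=6,scc[5]=7,scc[6]=5,scc[7]=1,scc[8]=1

step 1: low=(low[0]=0,low[1]=?,low[2]=?,low[3]=?,low[4]=?,low[5]=?,low[6]=?,low[7]=?,low[8]=?); scc=(scc[0]=0,scc[1]=?,scc[2]=?,scc[3]=?,scc[4]=?,scc[5]=?,scc[6]=?,scc[7]=?,scc[8]=?)
step 2: low=(low[0]=0,low[1]=1,low[2]=?,low[3]=?,low[4]=?,low[5]=?,low[6]=?,low[7]=2,low[8]=2); scc=(scc[0]=0,scc[1]=?,scc[2]=?,scc[3]=?,scc[4]=?,scc[5]=?,scc[6]=?,scc[7]=?,scc[8]=?)
step 3: low=(low[0]=0,low[1]=1,low[2]=?,low[3]=?,low[4]=?,low[5]=?,low[6]=?,low[7]=2,low[8]=2); scc=(scc[0]=0,scc[1]=?,scc[2]=?,scc[3]=?,scc[4]=?,scc[5]=?,scc[6]=?,scc[7]=1,scc[8]=1)
step 4: low=(low[0]=0,low[1]=1,low[2]=?,low[3]=?,low[4]=?,low[5]=?,low[6]=?,low[7]=2,low[8]=2); scc=(scc[0]=0,scc[1]=2,scc[2]=?,scc[3]=?,scc[4]=?,scc[5]=?,scc[6]=?,scc[7]=1,scc[8]=1)
step 5: low=(low[0]=0,low[1]=1,low[2]=4,low[3]=?,low[4]=?,low[5]=?,low[6]=?,low[7]=2,low[8]=2); scc=(scc[0]=0,scc[1]=2,scc[2]=3,scc[3]=?,scc[4]=?,scc[5]=?,scc[6]=?,scc[7]=1,scc[8]=1)
step 6: low=(low[0]=0,low[1]=1,low[2]=4,low[3]=5,low[4]=?,low[5]=?,low[6]=?,low[7]=2,low[8]=2); scc=(scc[0]=0,scc[1]=2,scc[2]=3,scc[3]=4,scc[4]=?,scc[5]=?,scc[6]=?,scc[7]=1,scc[8]=1)
step 7: low=(low[0]=0,low[1]=1,low[2]=4,low[3]=5,low[4]=6,low[5]=?,low[6]=7,low[7]=2,low[8]=2); scc=(scc[0]=0,scc[1]=2,scc[2]=3,scc[3]=4,scc[4]=?,scc[5]=?,scc[6]=5,scc[7]=1,scc[8]=1)
step 8: low=(low[0]=0,low[1]=1,low[2]=4,low[3]=5,low[4]=6,low[5]=?,low[6]=7,low[7]=2,low[8]=2); scc=(scc[0]=0,scc[1]=2,scc[2]=3,scc[3]=4,scc[4]=6,scc[5]=?,scc[6]=5,scc[7]=1,scc[8]=1)
step 9: low=(low[0]=0,low[1]=1,low[2]=4,low[3]=5,low[4]=6,low[5]=8,low[6]=7,low[7]=2,low[8]=2); scc=(scc[0]=0,scc[1]=2,scc[2]=3,scc[3]=4,scc[4]=6,scc[5]=7,scc[6]=5,scc[7]=1,scc[8]=1)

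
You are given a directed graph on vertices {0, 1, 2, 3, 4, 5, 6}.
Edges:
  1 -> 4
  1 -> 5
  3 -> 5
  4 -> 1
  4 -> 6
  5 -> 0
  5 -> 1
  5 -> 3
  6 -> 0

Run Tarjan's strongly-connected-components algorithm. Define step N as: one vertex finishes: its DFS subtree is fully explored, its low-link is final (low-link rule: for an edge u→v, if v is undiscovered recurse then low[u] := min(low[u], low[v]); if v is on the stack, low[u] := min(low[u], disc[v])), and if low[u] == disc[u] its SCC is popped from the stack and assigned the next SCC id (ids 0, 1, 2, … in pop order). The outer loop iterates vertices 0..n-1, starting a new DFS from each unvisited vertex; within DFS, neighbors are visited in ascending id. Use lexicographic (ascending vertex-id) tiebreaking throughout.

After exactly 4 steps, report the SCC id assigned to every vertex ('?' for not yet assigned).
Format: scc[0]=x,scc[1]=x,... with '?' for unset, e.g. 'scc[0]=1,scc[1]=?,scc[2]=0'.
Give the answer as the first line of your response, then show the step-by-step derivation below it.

scc[0]=0,scc[1]=?,scc[2]=?,scc[3]=?,scc[4]=?,scc[5]=?,scc[6]=1

step 1: low=(low[0]=0,low[1]=?,low[2]=?,low[3]=?,low[4]=?,low[5]=?,low[6]=?); scc=(scc[0]=0,scc[1]=?,scc[2]=?,scc[3]=?,scc[4]=?,scc[5]=?,scc[6]=?)
step 2: low=(low[0]=0,low[1]=1,low[2]=?,low[3]=?,low[4]=1,low[5]=?,low[6]=3); scc=(scc[0]=0,scc[1]=?,scc[2]=?,scc[3]=?,scc[4]=?,scc[5]=?,scc[6]=1)
step 3: low=(low[0]=0,low[1]=1,low[2]=?,low[3]=?,low[4]=1,low[5]=?,low[6]=3); scc=(scc[0]=0,scc[1]=?,scc[2]=?,scc[3]=?,scc[4]=?,scc[5]=?,scc[6]=1)
step 4: low=(low[0]=0,low[1]=1,low[2]=?,low[3]=4,low[4]=1,low[5]=1,low[6]=3); scc=(scc[0]=0,scc[1]=?,scc[2]=?,scc[3]=?,scc[4]=?,scc[5]=?,scc[6]=1)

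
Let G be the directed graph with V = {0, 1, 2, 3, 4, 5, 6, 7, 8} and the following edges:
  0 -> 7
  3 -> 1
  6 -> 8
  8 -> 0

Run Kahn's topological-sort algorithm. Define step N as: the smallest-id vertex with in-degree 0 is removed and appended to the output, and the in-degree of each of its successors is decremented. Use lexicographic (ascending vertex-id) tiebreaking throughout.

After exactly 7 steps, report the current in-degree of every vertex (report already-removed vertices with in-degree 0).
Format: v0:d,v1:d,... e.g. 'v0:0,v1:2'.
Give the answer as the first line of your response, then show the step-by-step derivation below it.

v0:0,v1:0,v2:0,v3:0,v4:0,v5:0,v6:0,v7:1,v8:0

step 1: output 2; order=[2]; indeg=(1,1,0,0,0,0,0,1,1)
step 2: output 3; order=[2,3]; indeg=(1,0,0,0,0,0,0,1,1)
step 3: output 1; order=[2,3,1]; indeg=(1,0,0,0,0,0,0,1,1)
step 4: output 4; order=[2,3,1,4]; indeg=(1,0,0,0,0,0,0,1,1)
step 5: output 5; order=[2,3,1,4,5]; indeg=(1,0,0,0,0,0,0,1,1)
step 6: output 6; order=[2,3,1,4,5,6]; indeg=(1,0,0,0,0,0,0,1,0)
step 7: output 8; order=[2,3,1,4,5,6,8]; indeg=(0,0,0,0,0,0,0,1,0)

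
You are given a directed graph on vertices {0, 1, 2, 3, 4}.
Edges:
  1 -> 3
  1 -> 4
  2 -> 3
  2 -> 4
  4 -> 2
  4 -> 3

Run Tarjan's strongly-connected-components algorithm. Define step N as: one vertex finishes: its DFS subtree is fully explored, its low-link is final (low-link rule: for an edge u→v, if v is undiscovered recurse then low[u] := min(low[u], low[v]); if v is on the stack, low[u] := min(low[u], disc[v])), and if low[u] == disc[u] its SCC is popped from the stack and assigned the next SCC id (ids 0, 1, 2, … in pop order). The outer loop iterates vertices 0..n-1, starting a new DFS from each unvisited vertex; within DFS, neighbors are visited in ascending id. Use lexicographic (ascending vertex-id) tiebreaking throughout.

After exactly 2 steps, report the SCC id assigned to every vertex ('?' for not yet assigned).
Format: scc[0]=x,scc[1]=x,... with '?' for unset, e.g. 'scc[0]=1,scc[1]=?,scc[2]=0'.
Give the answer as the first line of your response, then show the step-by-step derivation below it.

scc[0]=0,scc[1]=?,scc[2]=?,scc[3]=1,scc[4]=?

step 1: low=(low[0]=0,low[1]=?,low[2]=?,low[3]=?,low[4]=?); scc=(scc[0]=0,scc[1]=?,scc[2]=?,scc[3]=?,scc[4]=?)
step 2: low=(low[0]=0,low[1]=1,low[2]=?,low[3]=2,low[4]=?); scc=(scc[0]=0,scc[1]=?,scc[2]=?,scc[3]=1,scc[4]=?)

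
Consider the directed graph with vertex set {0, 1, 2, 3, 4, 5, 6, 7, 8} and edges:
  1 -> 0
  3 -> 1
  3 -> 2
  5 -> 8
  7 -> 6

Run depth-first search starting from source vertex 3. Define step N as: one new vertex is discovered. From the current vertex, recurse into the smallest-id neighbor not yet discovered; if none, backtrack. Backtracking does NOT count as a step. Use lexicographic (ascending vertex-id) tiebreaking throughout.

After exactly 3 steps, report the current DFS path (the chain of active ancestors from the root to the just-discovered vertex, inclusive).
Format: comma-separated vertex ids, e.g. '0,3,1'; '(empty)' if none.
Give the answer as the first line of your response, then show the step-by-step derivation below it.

3,1,0

step 1: discover 3; path=3; order=3
step 2: discover 1; path=3>1; order=3,1
step 3: discover 0; path=3>1>0; order=3,1,0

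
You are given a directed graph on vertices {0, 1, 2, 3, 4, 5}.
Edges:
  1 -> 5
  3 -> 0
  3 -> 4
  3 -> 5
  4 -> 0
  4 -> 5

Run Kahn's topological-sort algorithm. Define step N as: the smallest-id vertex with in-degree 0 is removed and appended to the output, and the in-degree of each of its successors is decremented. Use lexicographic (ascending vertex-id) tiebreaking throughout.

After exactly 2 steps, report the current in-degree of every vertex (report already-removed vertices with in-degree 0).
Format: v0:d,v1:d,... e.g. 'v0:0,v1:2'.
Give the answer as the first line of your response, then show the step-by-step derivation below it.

v0:2,v1:0,v2:0,v3:0,v4:1,v5:2

step 1: output 1; order=[1]; indeg=(2,0,0,0,1,2)
step 2: output 2; order=[1,2]; indeg=(2,0,0,0,1,2)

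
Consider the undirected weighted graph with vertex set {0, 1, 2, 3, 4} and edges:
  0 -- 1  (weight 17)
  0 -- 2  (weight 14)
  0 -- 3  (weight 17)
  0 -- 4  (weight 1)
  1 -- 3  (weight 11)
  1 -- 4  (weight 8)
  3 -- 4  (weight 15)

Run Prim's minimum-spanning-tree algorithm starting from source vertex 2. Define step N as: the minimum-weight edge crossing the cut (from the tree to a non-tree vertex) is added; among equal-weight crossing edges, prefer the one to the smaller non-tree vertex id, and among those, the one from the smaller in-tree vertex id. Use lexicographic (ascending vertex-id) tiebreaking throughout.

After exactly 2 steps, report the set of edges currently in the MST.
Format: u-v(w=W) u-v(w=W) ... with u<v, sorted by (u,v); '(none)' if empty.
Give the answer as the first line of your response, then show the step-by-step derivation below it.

0-2(w=14) 0-4(w=1)

step 1: add edge 0-2 (w=14); MST = {0-2(w=14)}
step 2: add edge 0-4 (w=1); MST = {0-2(w=14) 0-4(w=1)}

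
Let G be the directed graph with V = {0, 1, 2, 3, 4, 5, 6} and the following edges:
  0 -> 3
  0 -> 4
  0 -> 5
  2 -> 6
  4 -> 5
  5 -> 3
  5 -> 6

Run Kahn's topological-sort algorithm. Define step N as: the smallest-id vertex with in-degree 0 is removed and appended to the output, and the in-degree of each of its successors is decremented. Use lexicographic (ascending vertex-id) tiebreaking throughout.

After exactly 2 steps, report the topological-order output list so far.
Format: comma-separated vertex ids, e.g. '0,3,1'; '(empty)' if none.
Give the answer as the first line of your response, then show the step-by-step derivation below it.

0,1

step 1: output 0; order=[0]; indeg=(0,0,0,1,0,1,2)
step 2: output 1; order=[0,1]; indeg=(0,0,0,1,0,1,2)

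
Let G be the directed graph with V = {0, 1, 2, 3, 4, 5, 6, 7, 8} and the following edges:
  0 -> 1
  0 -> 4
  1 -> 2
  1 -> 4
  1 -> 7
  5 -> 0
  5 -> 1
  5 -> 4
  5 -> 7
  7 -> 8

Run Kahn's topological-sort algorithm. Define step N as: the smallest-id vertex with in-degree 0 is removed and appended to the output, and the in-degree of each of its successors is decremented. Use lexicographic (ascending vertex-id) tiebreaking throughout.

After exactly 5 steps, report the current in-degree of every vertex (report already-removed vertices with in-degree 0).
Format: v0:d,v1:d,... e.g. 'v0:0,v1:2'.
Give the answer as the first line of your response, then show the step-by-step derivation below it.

v0:0,v1:0,v2:0,v3:0,v4:0,v5:0,v6:0,v7:0,v8:1

step 1: output 3; order=[3]; indeg=(1,2,1,0,3,0,0,2,1)
step 2: output 5; order=[3,5]; indeg=(0,1,1,0,2,0,0,1,1)
step 3: output 0; order=[3,5,0]; indeg=(0,0,1,0,1,0,0,1,1)
step 4: output 1; order=[3,5,0,1]; indeg=(0,0,0,0,0,0,0,0,1)
step 5: output 2; order=[3,5,0,1,2]; indeg=(0,0,0,0,0,0,0,0,1)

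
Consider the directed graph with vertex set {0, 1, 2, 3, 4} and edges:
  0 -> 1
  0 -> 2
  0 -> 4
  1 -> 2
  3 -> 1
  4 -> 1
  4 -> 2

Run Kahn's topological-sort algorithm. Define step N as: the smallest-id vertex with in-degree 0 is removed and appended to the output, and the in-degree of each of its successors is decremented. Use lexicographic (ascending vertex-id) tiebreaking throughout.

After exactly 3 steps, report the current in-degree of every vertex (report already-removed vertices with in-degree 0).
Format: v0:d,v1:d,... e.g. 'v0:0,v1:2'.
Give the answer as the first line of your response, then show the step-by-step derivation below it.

v0:0,v1:0,v2:1,v3:0,v4:0

step 1: output 0; order=[0]; indeg=(0,2,2,0,0)
step 2: output 3; order=[0,3]; indeg=(0,1,2,0,0)
step 3: output 4; order=[0,3,4]; indeg=(0,0,1,0,0)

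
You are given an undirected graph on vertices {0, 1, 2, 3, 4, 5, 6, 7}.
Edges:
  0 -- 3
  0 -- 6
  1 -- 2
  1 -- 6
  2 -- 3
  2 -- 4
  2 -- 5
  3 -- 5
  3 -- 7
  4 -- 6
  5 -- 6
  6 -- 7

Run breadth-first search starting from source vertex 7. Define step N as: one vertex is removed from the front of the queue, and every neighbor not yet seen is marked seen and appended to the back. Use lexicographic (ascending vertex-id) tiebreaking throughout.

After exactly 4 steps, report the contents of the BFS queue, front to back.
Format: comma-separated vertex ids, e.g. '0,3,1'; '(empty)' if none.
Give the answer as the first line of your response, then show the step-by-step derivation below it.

2,5,1,4

step 1: dequeue 7; queue=[3,6]; order=7
step 2: dequeue 3; queue=[6,0,2,5]; order=7,3
step 3: dequeue 6; queue=[0,2,5,1,4]; order=7,3,6
step 4: dequeue 0; queue=[2,5,1,4]; order=7,3,6,0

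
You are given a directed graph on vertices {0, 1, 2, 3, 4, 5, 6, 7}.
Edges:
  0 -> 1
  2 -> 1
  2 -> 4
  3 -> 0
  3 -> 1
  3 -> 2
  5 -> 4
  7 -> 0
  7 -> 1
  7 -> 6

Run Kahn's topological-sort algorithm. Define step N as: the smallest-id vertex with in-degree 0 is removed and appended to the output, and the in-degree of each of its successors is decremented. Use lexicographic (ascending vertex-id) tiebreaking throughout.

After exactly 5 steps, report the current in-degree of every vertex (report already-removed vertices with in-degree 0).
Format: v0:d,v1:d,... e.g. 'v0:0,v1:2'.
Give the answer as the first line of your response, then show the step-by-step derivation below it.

v0:0,v1:1,v2:0,v3:0,v4:0,v5:0,v6:0,v7:0

step 1: output 3; order=[3]; indeg=(1,3,0,0,2,0,1,0)
step 2: output 2; order=[3,2]; indeg=(1,2,0,0,1,0,1,0)
step 3: output 5; order=[3,2,5]; indeg=(1,2,0,0,0,0,1,0)
step 4: output 4; order=[3,2,5,4]; indeg=(1,2,0,0,0,0,1,0)
step 5: output 7; order=[3,2,5,4,7]; indeg=(0,1,0,0,0,0,0,0)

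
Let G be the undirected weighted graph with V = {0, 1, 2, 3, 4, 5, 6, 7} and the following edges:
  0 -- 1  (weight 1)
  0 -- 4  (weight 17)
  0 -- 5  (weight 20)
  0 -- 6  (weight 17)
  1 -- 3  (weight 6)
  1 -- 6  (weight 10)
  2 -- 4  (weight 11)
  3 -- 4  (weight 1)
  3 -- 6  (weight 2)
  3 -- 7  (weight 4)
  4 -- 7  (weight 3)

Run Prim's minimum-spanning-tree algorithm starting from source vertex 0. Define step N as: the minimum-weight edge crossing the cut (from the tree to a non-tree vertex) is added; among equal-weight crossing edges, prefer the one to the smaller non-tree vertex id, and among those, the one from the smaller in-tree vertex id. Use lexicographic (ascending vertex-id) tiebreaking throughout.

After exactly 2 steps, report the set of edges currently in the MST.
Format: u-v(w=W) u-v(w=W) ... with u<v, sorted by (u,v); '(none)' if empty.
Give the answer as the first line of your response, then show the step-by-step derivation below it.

0-1(w=1) 1-3(w=6)

step 1: add edge 0-1 (w=1); MST = {0-1(w=1)}
step 2: add edge 1-3 (w=6); MST = {0-1(w=1) 1-3(w=6)}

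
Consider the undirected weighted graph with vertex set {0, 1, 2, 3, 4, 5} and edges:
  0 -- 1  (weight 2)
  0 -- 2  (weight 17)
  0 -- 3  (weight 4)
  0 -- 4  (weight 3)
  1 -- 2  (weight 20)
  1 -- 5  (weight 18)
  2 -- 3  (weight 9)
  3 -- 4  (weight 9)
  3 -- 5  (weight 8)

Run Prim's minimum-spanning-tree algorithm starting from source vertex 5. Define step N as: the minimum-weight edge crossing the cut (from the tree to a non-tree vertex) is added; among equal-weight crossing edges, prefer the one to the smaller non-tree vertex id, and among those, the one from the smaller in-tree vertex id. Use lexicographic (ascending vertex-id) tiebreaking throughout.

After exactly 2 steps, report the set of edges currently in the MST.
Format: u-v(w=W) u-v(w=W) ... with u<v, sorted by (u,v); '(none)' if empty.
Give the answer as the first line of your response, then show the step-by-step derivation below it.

0-3(w=4) 3-5(w=8)

step 1: add edge 3-5 (w=8); MST = {3-5(w=8)}
step 2: add edge 0-3 (w=4); MST = {0-3(w=4) 3-5(w=8)}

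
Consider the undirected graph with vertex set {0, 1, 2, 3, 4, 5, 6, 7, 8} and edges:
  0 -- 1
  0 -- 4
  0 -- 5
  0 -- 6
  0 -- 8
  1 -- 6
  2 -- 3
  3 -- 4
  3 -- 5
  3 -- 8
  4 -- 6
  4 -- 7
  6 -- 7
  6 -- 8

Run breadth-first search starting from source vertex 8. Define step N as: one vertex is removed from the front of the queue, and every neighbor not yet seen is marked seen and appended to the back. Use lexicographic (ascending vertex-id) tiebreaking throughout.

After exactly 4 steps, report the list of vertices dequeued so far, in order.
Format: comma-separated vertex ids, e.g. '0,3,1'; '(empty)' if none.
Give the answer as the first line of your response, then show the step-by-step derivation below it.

8,0,3,6

step 1: dequeue 8; queue=[0,3,6]; order=8
step 2: dequeue 0; queue=[3,6,1,4,5]; order=8,0
step 3: dequeue 3; queue=[6,1,4,5,2]; order=8,0,3
step 4: dequeue 6; queue=[1,4,5,2,7]; order=8,0,3,6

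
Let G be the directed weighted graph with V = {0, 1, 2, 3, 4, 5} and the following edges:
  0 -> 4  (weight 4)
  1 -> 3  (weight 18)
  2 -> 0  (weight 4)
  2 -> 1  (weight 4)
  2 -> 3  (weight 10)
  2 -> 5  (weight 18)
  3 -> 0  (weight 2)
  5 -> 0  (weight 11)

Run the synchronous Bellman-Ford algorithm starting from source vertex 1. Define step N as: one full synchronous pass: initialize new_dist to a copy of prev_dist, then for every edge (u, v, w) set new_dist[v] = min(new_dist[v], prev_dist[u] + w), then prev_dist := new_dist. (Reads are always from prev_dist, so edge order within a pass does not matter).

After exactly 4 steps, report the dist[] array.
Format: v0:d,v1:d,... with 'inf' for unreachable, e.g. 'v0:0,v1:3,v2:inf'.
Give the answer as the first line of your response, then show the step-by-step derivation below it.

v0:20,v1:0,v2:inf,v3:18,v4:24,v5:inf

step 1: dist = v0:inf,v1:0,v2:inf,v3:18,v4:inf,v5:inf
step 2: dist = v0:20,v1:0,v2:inf,v3:18,v4:inf,v5:inf
step 3: dist = v0:20,v1:0,v2:inf,v3:18,v4:24,v5:inf
step 4: dist = v0:20,v1:0,v2:inf,v3:18,v4:24,v5:inf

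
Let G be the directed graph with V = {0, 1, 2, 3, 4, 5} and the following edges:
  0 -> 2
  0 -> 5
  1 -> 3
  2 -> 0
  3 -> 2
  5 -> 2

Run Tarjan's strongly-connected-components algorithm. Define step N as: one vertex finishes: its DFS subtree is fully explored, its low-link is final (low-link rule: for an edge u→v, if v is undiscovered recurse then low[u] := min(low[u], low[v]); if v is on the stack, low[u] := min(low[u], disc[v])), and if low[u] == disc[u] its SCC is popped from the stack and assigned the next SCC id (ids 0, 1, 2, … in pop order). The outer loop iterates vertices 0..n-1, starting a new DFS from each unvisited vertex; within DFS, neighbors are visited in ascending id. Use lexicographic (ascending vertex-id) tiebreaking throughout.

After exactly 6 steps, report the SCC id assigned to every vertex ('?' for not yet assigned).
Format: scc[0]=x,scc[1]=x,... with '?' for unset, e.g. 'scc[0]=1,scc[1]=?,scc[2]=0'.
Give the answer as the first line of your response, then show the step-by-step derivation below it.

scc[0]=0,scc[1]=2,scc[2]=0,scc[3]=1,scc[4]=3,scc[5]=0

step 1: low=(low[0]=0,low[1]=?,low[2]=0,low[3]=?,low[4]=?,low[5]=?); scc=(scc[0]=?,scc[1]=?,scc[2]=?,scc[3]=?,scc[4]=?,scc[5]=?)
step 2: low=(low[0]=0,low[1]=?,low[2]=0,low[3]=?,low[4]=?,low[5]=1); scc=(scc[0]=?,scc[1]=?,scc[2]=?,scc[3]=?,scc[4]=?,scc[5]=?)
step 3: low=(low[0]=0,low[1]=?,low[2]=0,low[3]=?,low[4]=?,low[5]=1); scc=(scc[0]=0,scc[1]=?,scc[2]=0,scc[3]=?,scc[4]=?,scc[5]=0)
step 4: low=(low[0]=0,low[1]=3,low[2]=0,low[3]=4,low[4]=?,low[5]=1); scc=(scc[0]=0,scc[1]=?,scc[2]=0,scc[3]=1,scc[4]=?,scc[5]=0)
step 5: low=(low[0]=0,low[1]=3,low[2]=0,low[3]=4,low[4]=?,low[5]=1); scc=(scc[0]=0,scc[1]=2,scc[2]=0,scc[3]=1,scc[4]=?,scc[5]=0)
step 6: low=(low[0]=0,low[1]=3,low[2]=0,low[3]=4,low[4]=5,low[5]=1); scc=(scc[0]=0,scc[1]=2,scc[2]=0,scc[3]=1,scc[4]=3,scc[5]=0)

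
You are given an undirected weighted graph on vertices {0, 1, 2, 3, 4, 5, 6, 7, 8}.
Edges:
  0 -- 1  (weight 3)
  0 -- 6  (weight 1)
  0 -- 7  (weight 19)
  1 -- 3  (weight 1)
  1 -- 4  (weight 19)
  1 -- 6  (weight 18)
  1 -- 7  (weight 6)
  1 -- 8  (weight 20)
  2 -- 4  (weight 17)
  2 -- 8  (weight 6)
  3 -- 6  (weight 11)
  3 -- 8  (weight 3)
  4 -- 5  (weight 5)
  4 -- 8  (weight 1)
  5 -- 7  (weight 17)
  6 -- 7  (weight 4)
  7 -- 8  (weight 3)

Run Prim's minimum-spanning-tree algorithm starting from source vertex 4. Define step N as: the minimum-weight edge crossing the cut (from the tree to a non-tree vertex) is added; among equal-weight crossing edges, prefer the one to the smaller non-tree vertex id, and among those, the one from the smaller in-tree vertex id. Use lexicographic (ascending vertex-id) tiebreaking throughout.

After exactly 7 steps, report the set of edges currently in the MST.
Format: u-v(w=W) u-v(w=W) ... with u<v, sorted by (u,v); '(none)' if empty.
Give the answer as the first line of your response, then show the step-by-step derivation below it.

0-1(w=3) 0-6(w=1) 1-3(w=1) 3-8(w=3) 4-5(w=5) 4-8(w=1) 7-8(w=3)

step 1: add edge 4-8 (w=1); MST = {4-8(w=1)}
step 2: add edge 3-8 (w=3); MST = {3-8(w=3) 4-8(w=1)}
step 3: add edge 1-3 (w=1); MST = {1-3(w=1) 3-8(w=3) 4-8(w=1)}
step 4: add edge 0-1 (w=3); MST = {0-1(w=3) 1-3(w=1) 3-8(w=3) 4-8(w=1)}
step 5: add edge 0-6 (w=1); MST = {0-1(w=3) 0-6(w=1) 1-3(w=1) 3-8(w=3) 4-8(w=1)}
step 6: add edge 7-8 (w=3); MST = {0-1(w=3) 0-6(w=1) 1-3(w=1) 3-8(w=3) 4-8(w=1) 7-8(w=3)}
step 7: add edge 4-5 (w=5); MST = {0-1(w=3) 0-6(w=1) 1-3(w=1) 3-8(w=3) 4-5(w=5) 4-8(w=1) 7-8(w=3)}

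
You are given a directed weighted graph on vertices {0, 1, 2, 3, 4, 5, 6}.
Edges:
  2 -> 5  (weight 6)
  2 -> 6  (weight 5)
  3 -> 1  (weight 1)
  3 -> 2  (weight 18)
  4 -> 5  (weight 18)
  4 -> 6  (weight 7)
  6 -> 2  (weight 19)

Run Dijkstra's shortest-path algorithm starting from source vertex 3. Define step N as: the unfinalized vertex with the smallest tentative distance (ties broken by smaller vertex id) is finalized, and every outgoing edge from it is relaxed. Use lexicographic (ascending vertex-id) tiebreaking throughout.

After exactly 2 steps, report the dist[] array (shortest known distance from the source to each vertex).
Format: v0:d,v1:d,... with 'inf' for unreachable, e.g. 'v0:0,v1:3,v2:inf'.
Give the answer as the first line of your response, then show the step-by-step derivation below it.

v0:inf,v1:1,v2:18,v3:0,v4:inf,v5:inf,v6:inf

step 1: dist = v0:inf,v1:1,v2:18,v3:0,v4:inf,v5:inf,v6:inf
step 2: dist = v0:inf,v1:1,v2:18,v3:0,v4:inf,v5:inf,v6:inf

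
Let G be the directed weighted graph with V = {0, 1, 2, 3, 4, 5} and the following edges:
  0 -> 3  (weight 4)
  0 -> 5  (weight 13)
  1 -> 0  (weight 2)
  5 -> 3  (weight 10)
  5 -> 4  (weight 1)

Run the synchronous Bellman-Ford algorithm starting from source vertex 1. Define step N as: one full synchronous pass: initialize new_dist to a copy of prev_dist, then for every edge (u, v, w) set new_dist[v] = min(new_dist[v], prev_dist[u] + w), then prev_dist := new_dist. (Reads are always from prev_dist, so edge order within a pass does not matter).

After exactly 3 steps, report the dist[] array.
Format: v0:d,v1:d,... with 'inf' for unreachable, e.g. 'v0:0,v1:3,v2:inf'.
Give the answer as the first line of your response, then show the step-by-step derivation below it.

v0:2,v1:0,v2:inf,v3:6,v4:16,v5:15

step 1: dist = v0:2,v1:0,v2:inf,v3:inf,v4:inf,v5:inf
step 2: dist = v0:2,v1:0,v2:inf,v3:6,v4:inf,v5:15
step 3: dist = v0:2,v1:0,v2:inf,v3:6,v4:16,v5:15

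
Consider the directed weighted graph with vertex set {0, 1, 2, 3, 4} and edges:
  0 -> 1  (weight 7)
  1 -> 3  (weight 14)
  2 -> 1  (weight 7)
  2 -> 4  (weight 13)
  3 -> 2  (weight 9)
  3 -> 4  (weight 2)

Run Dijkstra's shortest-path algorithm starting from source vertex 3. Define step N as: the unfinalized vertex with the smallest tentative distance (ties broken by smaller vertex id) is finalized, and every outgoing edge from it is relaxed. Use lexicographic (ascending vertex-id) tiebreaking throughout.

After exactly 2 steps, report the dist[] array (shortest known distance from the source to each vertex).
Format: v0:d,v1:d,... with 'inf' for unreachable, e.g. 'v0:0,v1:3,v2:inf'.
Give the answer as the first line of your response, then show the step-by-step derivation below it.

v0:inf,v1:inf,v2:9,v3:0,v4:2

step 1: dist = v0:inf,v1:inf,v2:9,v3:0,v4:2
step 2: dist = v0:inf,v1:inf,v2:9,v3:0,v4:2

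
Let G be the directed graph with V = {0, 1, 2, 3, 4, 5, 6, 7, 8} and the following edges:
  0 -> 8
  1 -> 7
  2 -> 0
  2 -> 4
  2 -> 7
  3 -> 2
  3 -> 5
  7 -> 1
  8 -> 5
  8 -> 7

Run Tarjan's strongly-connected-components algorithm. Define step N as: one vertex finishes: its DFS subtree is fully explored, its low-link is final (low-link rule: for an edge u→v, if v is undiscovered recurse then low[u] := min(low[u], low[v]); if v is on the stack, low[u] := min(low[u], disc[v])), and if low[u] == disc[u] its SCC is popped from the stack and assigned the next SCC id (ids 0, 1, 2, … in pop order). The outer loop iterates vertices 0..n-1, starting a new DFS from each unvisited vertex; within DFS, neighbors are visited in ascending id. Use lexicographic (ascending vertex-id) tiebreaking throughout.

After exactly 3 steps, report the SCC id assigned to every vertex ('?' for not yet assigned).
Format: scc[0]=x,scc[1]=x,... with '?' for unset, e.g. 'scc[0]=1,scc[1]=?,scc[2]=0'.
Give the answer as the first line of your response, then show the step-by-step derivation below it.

scc[0]=?,scc[1]=1,scc[2]=?,scc[3]=?,scc[4]=?,scc[5]=0,scc[6]=?,scc[7]=1,scc[8]=?

step 1: low=(low[0]=0,low[1]=?,low[2]=?,low[3]=?,low[4]=?,low[5]=2,low[6]=?,low[7]=?,low[8]=1); scc=(scc[0]=?,scc[1]=?,scc[2]=?,scc[3]=?,scc[4]=?,scc[5]=0,scc[6]=?,scc[7]=?,scc[8]=?)
step 2: low=(low[0]=0,low[1]=3,low[2]=?,low[3]=?,low[4]=?,low[5]=2,low[6]=?,low[7]=3,low[8]=1); scc=(scc[0]=?,scc[1]=?,scc[2]=?,scc[3]=?,scc[4]=?,scc[5]=0,scc[6]=?,scc[7]=?,scc[8]=?)
step 3: low=(low[0]=0,low[1]=3,low[2]=?,low[3]=?,low[4]=?,low[5]=2,low[6]=?,low[7]=3,low[8]=1); scc=(scc[0]=?,scc[1]=1,scc[2]=?,scc[3]=?,scc[4]=?,scc[5]=0,scc[6]=?,scc[7]=1,scc[8]=?)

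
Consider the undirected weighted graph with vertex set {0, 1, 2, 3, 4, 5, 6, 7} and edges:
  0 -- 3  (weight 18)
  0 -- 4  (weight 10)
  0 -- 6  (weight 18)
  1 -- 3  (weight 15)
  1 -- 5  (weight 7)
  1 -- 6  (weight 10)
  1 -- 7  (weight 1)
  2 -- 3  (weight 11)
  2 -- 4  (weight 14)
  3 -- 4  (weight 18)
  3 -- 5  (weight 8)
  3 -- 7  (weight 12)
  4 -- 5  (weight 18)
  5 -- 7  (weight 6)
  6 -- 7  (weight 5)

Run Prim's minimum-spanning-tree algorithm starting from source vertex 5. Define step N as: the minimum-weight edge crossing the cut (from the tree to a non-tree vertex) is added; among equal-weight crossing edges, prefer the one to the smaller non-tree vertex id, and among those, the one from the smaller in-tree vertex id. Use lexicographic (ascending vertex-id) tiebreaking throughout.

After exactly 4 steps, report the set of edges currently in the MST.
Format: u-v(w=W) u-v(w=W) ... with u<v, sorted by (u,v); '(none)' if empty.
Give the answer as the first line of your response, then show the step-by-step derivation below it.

1-7(w=1) 3-5(w=8) 5-7(w=6) 6-7(w=5)

step 1: add edge 5-7 (w=6); MST = {5-7(w=6)}
step 2: add edge 1-7 (w=1); MST = {1-7(w=1) 5-7(w=6)}
step 3: add edge 6-7 (w=5); MST = {1-7(w=1) 5-7(w=6) 6-7(w=5)}
step 4: add edge 3-5 (w=8); MST = {1-7(w=1) 3-5(w=8) 5-7(w=6) 6-7(w=5)}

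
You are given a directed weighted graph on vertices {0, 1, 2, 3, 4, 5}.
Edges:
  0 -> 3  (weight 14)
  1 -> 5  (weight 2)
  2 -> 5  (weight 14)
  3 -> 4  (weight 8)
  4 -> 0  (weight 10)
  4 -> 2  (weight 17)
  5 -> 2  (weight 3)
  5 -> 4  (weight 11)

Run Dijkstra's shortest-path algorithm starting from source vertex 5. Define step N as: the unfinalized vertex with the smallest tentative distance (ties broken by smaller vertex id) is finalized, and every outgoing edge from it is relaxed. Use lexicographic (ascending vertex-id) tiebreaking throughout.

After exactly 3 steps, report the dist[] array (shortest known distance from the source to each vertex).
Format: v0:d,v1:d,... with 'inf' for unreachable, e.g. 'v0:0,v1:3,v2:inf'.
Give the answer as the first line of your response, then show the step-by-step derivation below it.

v0:21,v1:inf,v2:3,v3:inf,v4:11,v5:0

step 1: dist = v0:inf,v1:inf,v2:3,v3:inf,v4:11,v5:0
step 2: dist = v0:inf,v1:inf,v2:3,v3:inf,v4:11,v5:0
step 3: dist = v0:21,v1:inf,v2:3,v3:inf,v4:11,v5:0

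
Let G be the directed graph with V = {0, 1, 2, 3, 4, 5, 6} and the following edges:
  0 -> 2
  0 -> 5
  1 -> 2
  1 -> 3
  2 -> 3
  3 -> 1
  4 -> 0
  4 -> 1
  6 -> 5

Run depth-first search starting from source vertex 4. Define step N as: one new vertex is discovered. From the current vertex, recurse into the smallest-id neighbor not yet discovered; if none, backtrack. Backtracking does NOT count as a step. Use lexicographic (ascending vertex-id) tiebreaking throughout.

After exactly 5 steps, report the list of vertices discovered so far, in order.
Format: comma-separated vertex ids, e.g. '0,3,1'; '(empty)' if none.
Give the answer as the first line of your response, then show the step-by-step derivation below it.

4,0,2,3,1

step 1: discover 4; path=4; order=4
step 2: discover 0; path=4>0; order=4,0
step 3: discover 2; path=4>0>2; order=4,0,2
step 4: discover 3; path=4>0>2>3; order=4,0,2,3
step 5: discover 1; path=4>0>2>3>1; order=4,0,2,3,1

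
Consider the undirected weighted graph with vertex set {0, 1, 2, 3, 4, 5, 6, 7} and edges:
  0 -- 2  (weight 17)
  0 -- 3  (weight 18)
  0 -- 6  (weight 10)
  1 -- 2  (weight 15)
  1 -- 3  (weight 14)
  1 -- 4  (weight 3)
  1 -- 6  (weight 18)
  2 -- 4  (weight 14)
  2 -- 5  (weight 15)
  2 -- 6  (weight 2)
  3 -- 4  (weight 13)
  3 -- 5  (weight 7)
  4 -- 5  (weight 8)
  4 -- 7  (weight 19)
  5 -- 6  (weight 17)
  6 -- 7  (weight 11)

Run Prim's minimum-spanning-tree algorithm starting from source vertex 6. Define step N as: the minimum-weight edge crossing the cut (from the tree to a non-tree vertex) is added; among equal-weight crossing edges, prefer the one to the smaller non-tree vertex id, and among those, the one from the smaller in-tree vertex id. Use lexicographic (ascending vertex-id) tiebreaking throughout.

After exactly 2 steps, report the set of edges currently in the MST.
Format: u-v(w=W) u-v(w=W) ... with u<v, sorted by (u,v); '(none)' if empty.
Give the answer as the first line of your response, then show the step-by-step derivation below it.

0-6(w=10) 2-6(w=2)

step 1: add edge 2-6 (w=2); MST = {2-6(w=2)}
step 2: add edge 0-6 (w=10); MST = {0-6(w=10) 2-6(w=2)}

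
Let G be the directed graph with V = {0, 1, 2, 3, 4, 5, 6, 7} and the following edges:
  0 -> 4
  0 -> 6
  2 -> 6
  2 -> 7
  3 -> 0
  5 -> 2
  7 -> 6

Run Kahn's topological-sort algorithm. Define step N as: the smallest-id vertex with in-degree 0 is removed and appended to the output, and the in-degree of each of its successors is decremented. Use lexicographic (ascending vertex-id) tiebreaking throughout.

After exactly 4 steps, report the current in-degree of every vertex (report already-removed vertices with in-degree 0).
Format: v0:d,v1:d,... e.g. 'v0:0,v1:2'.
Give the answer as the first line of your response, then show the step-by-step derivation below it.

v0:0,v1:0,v2:1,v3:0,v4:0,v5:0,v6:2,v7:1

step 1: output 1; order=[1]; indeg=(1,0,1,0,1,0,3,1)
step 2: output 3; order=[1,3]; indeg=(0,0,1,0,1,0,3,1)
step 3: output 0; order=[1,3,0]; indeg=(0,0,1,0,0,0,2,1)
step 4: output 4; order=[1,3,0,4]; indeg=(0,0,1,0,0,0,2,1)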